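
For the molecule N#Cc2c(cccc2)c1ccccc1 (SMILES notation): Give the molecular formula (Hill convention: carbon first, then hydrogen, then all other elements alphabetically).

Walk through each heavy atom and fill implicit hydrogens from standard valence (C 4, N 3, O 2, S 2, halogen 1); for lowercase aromatic atoms, an aromatic c carries 1 H when it has two neighbours and 0 H with three, and aromatic n carries 0 H:
  atom 1: N, bond orders sum to 3 (valence 3) → 0 H
  atom 2: C, bond orders sum to 4 (valence 4) → 0 H
  atom 3: aromatic c, 3 neighbours → 0 H
  atom 4: aromatic c, 3 neighbours → 0 H
  atom 5: aromatic c, 2 neighbours → 1 H
  atom 6: aromatic c, 2 neighbours → 1 H
  atom 7: aromatic c, 2 neighbours → 1 H
  atom 8: aromatic c, 2 neighbours → 1 H
  atom 9: aromatic c, 3 neighbours → 0 H
  atom 10: aromatic c, 2 neighbours → 1 H
  atom 11: aromatic c, 2 neighbours → 1 H
  atom 12: aromatic c, 2 neighbours → 1 H
  atom 13: aromatic c, 2 neighbours → 1 H
  atom 14: aromatic c, 2 neighbours → 1 H
Totals → C:13, H:9, N:1.
In Hill order: C13H9N.

C13H9N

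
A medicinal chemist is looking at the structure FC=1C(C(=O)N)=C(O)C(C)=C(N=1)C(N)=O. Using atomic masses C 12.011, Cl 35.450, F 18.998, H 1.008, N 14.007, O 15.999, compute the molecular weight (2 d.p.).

213.17 g/mol

First, the molecular formula is C8H8FN3O3 (counting implicit H from valence).
  C: 8 × 12.011 = 96.088
  F: 1 × 18.998 = 18.998
  H: 8 × 1.008 = 8.064
  N: 3 × 14.007 = 42.021
  O: 3 × 15.999 = 47.997
Sum: 8×12.011 + 1×18.998 + 8×1.008 + 3×14.007 + 3×15.999 = 213.168 → 213.17 g/mol.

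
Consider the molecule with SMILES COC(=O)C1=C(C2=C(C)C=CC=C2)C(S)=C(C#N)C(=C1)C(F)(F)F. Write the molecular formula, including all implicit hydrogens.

C17H12F3NO2S

Walk through each heavy atom and fill implicit hydrogens from standard valence (C 4, N 3, O 2, S 2, halogen 1):
  atom 1: C, bond orders sum to 1 (valence 4) → 3 H
  atom 2: O, bond orders sum to 2 (valence 2) → 0 H
  atom 3: C, bond orders sum to 4 (valence 4) → 0 H
  atom 4: O, bond orders sum to 2 (valence 2) → 0 H
  atom 5: C, bond orders sum to 4 (valence 4) → 0 H
  atom 6: C, bond orders sum to 4 (valence 4) → 0 H
  atom 7: C, bond orders sum to 4 (valence 4) → 0 H
  atom 8: C, bond orders sum to 4 (valence 4) → 0 H
  atom 9: C, bond orders sum to 1 (valence 4) → 3 H
  atom 10: C, bond orders sum to 3 (valence 4) → 1 H
  atom 11: C, bond orders sum to 3 (valence 4) → 1 H
  atom 12: C, bond orders sum to 3 (valence 4) → 1 H
  atom 13: C, bond orders sum to 3 (valence 4) → 1 H
  atom 14: C, bond orders sum to 4 (valence 4) → 0 H
  atom 15: S, bond orders sum to 1 (valence 2) → 1 H
  atom 16: C, bond orders sum to 4 (valence 4) → 0 H
  atom 17: C, bond orders sum to 4 (valence 4) → 0 H
  atom 18: N, bond orders sum to 3 (valence 3) → 0 H
  atom 19: C, bond orders sum to 4 (valence 4) → 0 H
  atom 20: C, bond orders sum to 3 (valence 4) → 1 H
  atom 21: C, bond orders sum to 4 (valence 4) → 0 H
  atom 22: F (halogen, monovalent) → 0 H
  atom 23: F (halogen, monovalent) → 0 H
  atom 24: F (halogen, monovalent) → 0 H
Totals → C:17, H:12, F:3, N:1, O:2, S:1.
In Hill order: C17H12F3NO2S.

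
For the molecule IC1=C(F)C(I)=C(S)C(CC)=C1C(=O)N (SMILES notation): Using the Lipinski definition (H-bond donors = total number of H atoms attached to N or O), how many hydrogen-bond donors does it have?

2

Donors: find every N or O and count the H atoms it carries.
  atom 14 (O): bond orders sum to 2 → 0 H
  atom 15 (N): bond orders sum to 1 → 2 H
Lipinski HBD = 2.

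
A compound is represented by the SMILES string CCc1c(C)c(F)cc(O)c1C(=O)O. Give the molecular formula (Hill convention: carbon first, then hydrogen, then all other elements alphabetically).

Walk through each heavy atom and fill implicit hydrogens from standard valence (C 4, N 3, O 2, S 2, halogen 1); for lowercase aromatic atoms, an aromatic c carries 1 H when it has two neighbours and 0 H with three, and aromatic n carries 0 H:
  atom 1: C, bond orders sum to 1 (valence 4) → 3 H
  atom 2: C, bond orders sum to 2 (valence 4) → 2 H
  atom 3: aromatic c, 3 neighbours → 0 H
  atom 4: aromatic c, 3 neighbours → 0 H
  atom 5: C, bond orders sum to 1 (valence 4) → 3 H
  atom 6: aromatic c, 3 neighbours → 0 H
  atom 7: F (halogen, monovalent) → 0 H
  atom 8: aromatic c, 2 neighbours → 1 H
  atom 9: aromatic c, 3 neighbours → 0 H
  atom 10: O, bond orders sum to 1 (valence 2) → 1 H
  atom 11: aromatic c, 3 neighbours → 0 H
  atom 12: C, bond orders sum to 4 (valence 4) → 0 H
  atom 13: O, bond orders sum to 2 (valence 2) → 0 H
  atom 14: O, bond orders sum to 1 (valence 2) → 1 H
Totals → C:10, H:11, F:1, O:3.

C10H11FO3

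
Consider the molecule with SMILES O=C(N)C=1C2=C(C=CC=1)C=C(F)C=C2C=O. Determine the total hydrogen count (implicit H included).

Walk through each heavy atom and fill implicit hydrogens from standard valence (C 4, N 3, O 2, S 2, halogen 1):
  atom 1: O, bond orders sum to 2 (valence 2) → 0 H
  atom 2: C, bond orders sum to 4 (valence 4) → 0 H
  atom 3: N, bond orders sum to 1 (valence 3) → 2 H
  atom 4: C, bond orders sum to 4 (valence 4) → 0 H
  atom 5: C, bond orders sum to 4 (valence 4) → 0 H
  atom 6: C, bond orders sum to 4 (valence 4) → 0 H
  atom 7: C, bond orders sum to 3 (valence 4) → 1 H
  atom 8: C, bond orders sum to 3 (valence 4) → 1 H
  atom 9: C, bond orders sum to 3 (valence 4) → 1 H
  atom 10: C, bond orders sum to 3 (valence 4) → 1 H
  atom 11: C, bond orders sum to 4 (valence 4) → 0 H
  atom 12: F (halogen, monovalent) → 0 H
  atom 13: C, bond orders sum to 3 (valence 4) → 1 H
  atom 14: C, bond orders sum to 4 (valence 4) → 0 H
  atom 15: C, bond orders sum to 3 (valence 4) → 1 H
  atom 16: O, bond orders sum to 2 (valence 2) → 0 H
Total hydrogens: 8.

8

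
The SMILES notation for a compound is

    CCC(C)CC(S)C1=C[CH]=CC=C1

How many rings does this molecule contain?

1

In SMILES, each pair of matching ring-closure digits denotes one ring-closing bond; the number of such bonds equals the number of independent rings.
Ring-closure bonds here: 1.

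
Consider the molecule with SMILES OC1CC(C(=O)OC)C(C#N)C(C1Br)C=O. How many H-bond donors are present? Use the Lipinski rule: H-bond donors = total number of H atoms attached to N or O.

1

Donors: find every N or O and count the H atoms it carries.
  atom 1 (O): bond orders sum to 1 → 1 H
  atom 6 (O): bond orders sum to 2 → 0 H
  atom 7 (O): bond orders sum to 2 → 0 H
  atom 11 (N): bond orders sum to 3 → 0 H
  atom 16 (O): bond orders sum to 2 → 0 H
Lipinski HBD = 1.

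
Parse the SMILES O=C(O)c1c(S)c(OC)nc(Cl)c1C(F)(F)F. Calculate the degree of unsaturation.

Molecular formula: C8H5ClF3NO3S.
DoU = (2C + 2 + N − H − X) / 2, where X is the halogen count and O/S are ignored.
    = (2·8 + 2 + 1 − 5 − 4) / 2 = 10 / 2 = 5.

5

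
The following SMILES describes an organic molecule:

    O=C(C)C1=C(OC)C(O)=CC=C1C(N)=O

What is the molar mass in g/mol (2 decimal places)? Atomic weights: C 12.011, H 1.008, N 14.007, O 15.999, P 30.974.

First, the molecular formula is C10H11NO4 (counting implicit H from valence).
  C: 10 × 12.011 = 120.110
  H: 11 × 1.008 = 11.088
  N: 1 × 14.007 = 14.007
  O: 4 × 15.999 = 63.996
Sum: 10×12.011 + 11×1.008 + 1×14.007 + 4×15.999 = 209.201 → 209.20 g/mol.

209.20 g/mol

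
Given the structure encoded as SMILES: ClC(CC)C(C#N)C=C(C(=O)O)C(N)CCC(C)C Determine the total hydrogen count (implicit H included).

23

Walk through each heavy atom and fill implicit hydrogens from standard valence (C 4, N 3, O 2, S 2, halogen 1):
  atom 1: Cl (halogen, monovalent) → 0 H
  atom 2: C, bond orders sum to 3 (valence 4) → 1 H
  atom 3: C, bond orders sum to 2 (valence 4) → 2 H
  atom 4: C, bond orders sum to 1 (valence 4) → 3 H
  atom 5: C, bond orders sum to 3 (valence 4) → 1 H
  atom 6: C, bond orders sum to 4 (valence 4) → 0 H
  atom 7: N, bond orders sum to 3 (valence 3) → 0 H
  atom 8: C, bond orders sum to 3 (valence 4) → 1 H
  atom 9: C, bond orders sum to 4 (valence 4) → 0 H
  atom 10: C, bond orders sum to 4 (valence 4) → 0 H
  atom 11: O, bond orders sum to 2 (valence 2) → 0 H
  atom 12: O, bond orders sum to 1 (valence 2) → 1 H
  atom 13: C, bond orders sum to 3 (valence 4) → 1 H
  atom 14: N, bond orders sum to 1 (valence 3) → 2 H
  atom 15: C, bond orders sum to 2 (valence 4) → 2 H
  atom 16: C, bond orders sum to 2 (valence 4) → 2 H
  atom 17: C, bond orders sum to 3 (valence 4) → 1 H
  atom 18: C, bond orders sum to 1 (valence 4) → 3 H
  atom 19: C, bond orders sum to 1 (valence 4) → 3 H
Total hydrogens: 23.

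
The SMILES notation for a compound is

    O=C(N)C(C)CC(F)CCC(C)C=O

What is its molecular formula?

Walk through each heavy atom and fill implicit hydrogens from standard valence (C 4, N 3, O 2, S 2, halogen 1):
  atom 1: O, bond orders sum to 2 (valence 2) → 0 H
  atom 2: C, bond orders sum to 4 (valence 4) → 0 H
  atom 3: N, bond orders sum to 1 (valence 3) → 2 H
  atom 4: C, bond orders sum to 3 (valence 4) → 1 H
  atom 5: C, bond orders sum to 1 (valence 4) → 3 H
  atom 6: C, bond orders sum to 2 (valence 4) → 2 H
  atom 7: C, bond orders sum to 3 (valence 4) → 1 H
  atom 8: F (halogen, monovalent) → 0 H
  atom 9: C, bond orders sum to 2 (valence 4) → 2 H
  atom 10: C, bond orders sum to 2 (valence 4) → 2 H
  atom 11: C, bond orders sum to 3 (valence 4) → 1 H
  atom 12: C, bond orders sum to 1 (valence 4) → 3 H
  atom 13: C, bond orders sum to 3 (valence 4) → 1 H
  atom 14: O, bond orders sum to 2 (valence 2) → 0 H
Totals → C:10, H:18, F:1, N:1, O:2.
In Hill order: C10H18FNO2.

C10H18FNO2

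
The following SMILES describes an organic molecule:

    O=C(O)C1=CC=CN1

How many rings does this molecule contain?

In SMILES, each pair of matching ring-closure digits denotes one ring-closing bond; the number of such bonds equals the number of independent rings.
Ring-closure bonds here: 1.

1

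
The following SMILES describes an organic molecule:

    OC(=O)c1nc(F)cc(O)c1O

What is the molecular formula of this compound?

Walk through each heavy atom and fill implicit hydrogens from standard valence (C 4, N 3, O 2, S 2, halogen 1); for lowercase aromatic atoms, an aromatic c carries 1 H when it has two neighbours and 0 H with three, and aromatic n carries 0 H:
  atom 1: O, bond orders sum to 1 (valence 2) → 1 H
  atom 2: C, bond orders sum to 4 (valence 4) → 0 H
  atom 3: O, bond orders sum to 2 (valence 2) → 0 H
  atom 4: aromatic c, 3 neighbours → 0 H
  atom 5: aromatic n, 2 neighbours → 0 H
  atom 6: aromatic c, 3 neighbours → 0 H
  atom 7: F (halogen, monovalent) → 0 H
  atom 8: aromatic c, 2 neighbours → 1 H
  atom 9: aromatic c, 3 neighbours → 0 H
  atom 10: O, bond orders sum to 1 (valence 2) → 1 H
  atom 11: aromatic c, 3 neighbours → 0 H
  atom 12: O, bond orders sum to 1 (valence 2) → 1 H
Totals → C:6, H:4, F:1, N:1, O:4.
In Hill order: C6H4FNO4.

C6H4FNO4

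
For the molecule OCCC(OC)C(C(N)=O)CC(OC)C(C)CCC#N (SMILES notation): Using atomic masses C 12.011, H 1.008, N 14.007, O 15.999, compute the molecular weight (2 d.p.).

First, the molecular formula is C14H26N2O4 (counting implicit H from valence).
  C: 14 × 12.011 = 168.154
  H: 26 × 1.008 = 26.208
  N: 2 × 14.007 = 28.014
  O: 4 × 15.999 = 63.996
Sum: 14×12.011 + 26×1.008 + 2×14.007 + 4×15.999 = 286.372 → 286.37 g/mol.

286.37 g/mol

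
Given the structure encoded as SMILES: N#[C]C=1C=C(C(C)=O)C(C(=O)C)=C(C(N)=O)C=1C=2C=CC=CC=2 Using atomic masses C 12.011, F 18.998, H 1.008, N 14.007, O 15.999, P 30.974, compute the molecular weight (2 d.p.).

First, the molecular formula is C18H14N2O3 (counting implicit H from valence).
  C: 18 × 12.011 = 216.198
  H: 14 × 1.008 = 14.112
  N: 2 × 14.007 = 28.014
  O: 3 × 15.999 = 47.997
Sum: 18×12.011 + 14×1.008 + 2×14.007 + 3×15.999 = 306.321 → 306.32 g/mol.

306.32 g/mol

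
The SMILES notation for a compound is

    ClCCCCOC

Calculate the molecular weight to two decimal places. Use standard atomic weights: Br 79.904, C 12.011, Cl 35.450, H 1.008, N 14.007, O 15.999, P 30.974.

First, the molecular formula is C5H11ClO (counting implicit H from valence).
  C: 5 × 12.011 = 60.055
  Cl: 1 × 35.450 = 35.450
  H: 11 × 1.008 = 11.088
  O: 1 × 15.999 = 15.999
Sum: 5×12.011 + 1×35.450 + 11×1.008 + 1×15.999 = 122.592 → 122.59 g/mol.

122.59 g/mol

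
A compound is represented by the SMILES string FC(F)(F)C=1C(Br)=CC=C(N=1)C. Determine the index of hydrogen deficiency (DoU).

4

Degree of unsaturation = (number of rings) + (number of π bonds).
Ring closures in the SMILES: 1.
π bonds: 3 double bonds (each 1 DoU) → 3 DoU from unsaturation.
Total DoU = 1 + 3 = 4.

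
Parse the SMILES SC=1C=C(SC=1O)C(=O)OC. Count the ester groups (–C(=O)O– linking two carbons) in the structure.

1

The ester motif appears at heavy-atom position 8 in the SMILES.
Other groups present: 1 hydroxyl, 1 thiol.
Ester count: 1.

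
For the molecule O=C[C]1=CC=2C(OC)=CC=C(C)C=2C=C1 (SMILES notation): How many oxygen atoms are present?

2

Scan the SMILES for O atoms (remember two-letter symbols like Cl and Br are single atoms).
Oxygen count: 2.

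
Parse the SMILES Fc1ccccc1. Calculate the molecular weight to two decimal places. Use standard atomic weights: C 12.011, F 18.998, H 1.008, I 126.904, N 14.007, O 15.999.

First, the molecular formula is C6H5F (counting implicit H from valence).
  C: 6 × 12.011 = 72.066
  F: 1 × 18.998 = 18.998
  H: 5 × 1.008 = 5.040
Sum: 6×12.011 + 1×18.998 + 5×1.008 = 96.104 → 96.10 g/mol.

96.10 g/mol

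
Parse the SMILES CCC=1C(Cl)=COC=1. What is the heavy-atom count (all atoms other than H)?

8

Every atom symbol written in the SMILES (organic subset) is one heavy atom; implicit H are not written.
Heavy atoms by element → C:6, Cl:1, O:1.
Total: 8.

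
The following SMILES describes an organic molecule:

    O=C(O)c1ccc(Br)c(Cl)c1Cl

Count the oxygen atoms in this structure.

2

Scan the SMILES for O atoms (remember two-letter symbols like Cl and Br are single atoms).
Oxygen count: 2.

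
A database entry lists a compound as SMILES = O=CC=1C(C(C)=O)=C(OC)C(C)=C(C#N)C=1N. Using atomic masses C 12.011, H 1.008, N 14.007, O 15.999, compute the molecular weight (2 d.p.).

First, the molecular formula is C12H12N2O3 (counting implicit H from valence).
  C: 12 × 12.011 = 144.132
  H: 12 × 1.008 = 12.096
  N: 2 × 14.007 = 28.014
  O: 3 × 15.999 = 47.997
Sum: 12×12.011 + 12×1.008 + 2×14.007 + 3×15.999 = 232.239 → 232.24 g/mol.

232.24 g/mol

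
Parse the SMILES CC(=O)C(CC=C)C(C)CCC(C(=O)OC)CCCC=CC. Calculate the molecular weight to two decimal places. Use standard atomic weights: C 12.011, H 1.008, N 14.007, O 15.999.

First, the molecular formula is C19H32O3 (counting implicit H from valence).
  C: 19 × 12.011 = 228.209
  H: 32 × 1.008 = 32.256
  O: 3 × 15.999 = 47.997
Sum: 19×12.011 + 32×1.008 + 3×15.999 = 308.462 → 308.46 g/mol.

308.46 g/mol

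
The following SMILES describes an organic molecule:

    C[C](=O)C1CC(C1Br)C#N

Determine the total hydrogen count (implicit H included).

Walk through each heavy atom and fill implicit hydrogens from standard valence (C 4, N 3, O 2, S 2, halogen 1):
  atom 1: C, bond orders sum to 1 (valence 4) → 3 H
  atom 2: C with explicit H count 0
  atom 3: O, bond orders sum to 2 (valence 2) → 0 H
  atom 4: C, bond orders sum to 3 (valence 4) → 1 H
  atom 5: C, bond orders sum to 2 (valence 4) → 2 H
  atom 6: C, bond orders sum to 3 (valence 4) → 1 H
  atom 7: C, bond orders sum to 3 (valence 4) → 1 H
  atom 8: Br (halogen, monovalent) → 0 H
  atom 9: C, bond orders sum to 4 (valence 4) → 0 H
  atom 10: N, bond orders sum to 3 (valence 3) → 0 H
Total hydrogens: 8.

8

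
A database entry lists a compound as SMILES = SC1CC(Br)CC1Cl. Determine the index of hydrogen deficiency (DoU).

Molecular formula: C5H8BrClS.
DoU = (2C + 2 + N − H − X) / 2, where X is the halogen count and O/S are ignored.
    = (2·5 + 2 + 0 − 8 − 2) / 2 = 2 / 2 = 1.

1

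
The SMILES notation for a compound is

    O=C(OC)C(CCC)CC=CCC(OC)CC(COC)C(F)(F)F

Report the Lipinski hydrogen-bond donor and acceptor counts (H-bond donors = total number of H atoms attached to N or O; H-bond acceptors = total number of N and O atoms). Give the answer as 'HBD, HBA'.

0, 4

Donors: find every N or O and count the H atoms it carries.
  atom 1 (O): bond orders sum to 2 → 0 H
  atom 3 (O): bond orders sum to 2 → 0 H
  atom 14 (O): bond orders sum to 2 → 0 H
  atom 19 (O): bond orders sum to 2 → 0 H
Lipinski HBD = 0.
Acceptors: N atoms = 0, O atoms = 4 → HBA = 4.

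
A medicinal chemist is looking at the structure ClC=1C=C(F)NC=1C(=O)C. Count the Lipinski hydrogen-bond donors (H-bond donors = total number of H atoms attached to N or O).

Donors: find every N or O and count the H atoms it carries.
  atom 6 (N): bond orders sum to 2 → 1 H
  atom 9 (O): bond orders sum to 2 → 0 H
Lipinski HBD = 1.

1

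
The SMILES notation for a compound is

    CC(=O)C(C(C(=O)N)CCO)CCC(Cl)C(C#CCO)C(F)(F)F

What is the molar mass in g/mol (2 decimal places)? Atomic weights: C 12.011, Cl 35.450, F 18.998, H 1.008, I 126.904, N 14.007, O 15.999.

First, the molecular formula is C15H21ClF3NO4 (counting implicit H from valence).
  C: 15 × 12.011 = 180.165
  Cl: 1 × 35.450 = 35.450
  F: 3 × 18.998 = 56.994
  H: 21 × 1.008 = 21.168
  N: 1 × 14.007 = 14.007
  O: 4 × 15.999 = 63.996
Sum: 15×12.011 + 1×35.450 + 3×18.998 + 21×1.008 + 1×14.007 + 4×15.999 = 371.780 → 371.78 g/mol.

371.78 g/mol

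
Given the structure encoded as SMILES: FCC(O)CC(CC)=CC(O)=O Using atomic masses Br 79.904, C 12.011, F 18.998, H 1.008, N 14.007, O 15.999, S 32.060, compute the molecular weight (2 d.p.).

176.19 g/mol

First, the molecular formula is C8H13FO3 (counting implicit H from valence).
  C: 8 × 12.011 = 96.088
  F: 1 × 18.998 = 18.998
  H: 13 × 1.008 = 13.104
  O: 3 × 15.999 = 47.997
Sum: 8×12.011 + 1×18.998 + 13×1.008 + 3×15.999 = 176.187 → 176.19 g/mol.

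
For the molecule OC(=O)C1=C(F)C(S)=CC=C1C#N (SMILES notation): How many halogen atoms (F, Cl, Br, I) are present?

1

Halogen atoms appear at heavy-atom position 6 (1×F).
Other groups present: 1 carboxylic acid, 1 nitrile, 1 thiol.
Halogen count: 1.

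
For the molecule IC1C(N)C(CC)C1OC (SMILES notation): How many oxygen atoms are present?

1

Scan the SMILES for O atoms (remember two-letter symbols like Cl and Br are single atoms).
Oxygen count: 1.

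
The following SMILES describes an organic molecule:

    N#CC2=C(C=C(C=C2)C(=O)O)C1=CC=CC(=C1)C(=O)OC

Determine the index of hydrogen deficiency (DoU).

Degree of unsaturation = (number of rings) + (number of π bonds).
Ring closures in the SMILES: 2.
π bonds: 8 double bonds (each 1 DoU), 1 triple bond (each 2 DoU) → 10 DoU from unsaturation.
Total DoU = 2 + 10 = 12.

12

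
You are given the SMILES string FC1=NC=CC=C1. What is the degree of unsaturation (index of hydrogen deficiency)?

4

Degree of unsaturation = (number of rings) + (number of π bonds).
Ring closures in the SMILES: 1.
π bonds: 3 double bonds (each 1 DoU) → 3 DoU from unsaturation.
Total DoU = 1 + 3 = 4.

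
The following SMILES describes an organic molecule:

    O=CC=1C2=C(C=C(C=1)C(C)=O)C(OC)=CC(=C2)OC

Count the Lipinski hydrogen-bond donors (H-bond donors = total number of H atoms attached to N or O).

Donors: find every N or O and count the H atoms it carries.
  atom 1 (O): bond orders sum to 2 → 0 H
  atom 11 (O): bond orders sum to 2 → 0 H
  atom 13 (O): bond orders sum to 2 → 0 H
  atom 18 (O): bond orders sum to 2 → 0 H
Lipinski HBD = 0.

0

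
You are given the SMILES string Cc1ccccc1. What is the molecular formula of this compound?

C7H8

Walk through each heavy atom and fill implicit hydrogens from standard valence (C 4, N 3, O 2, S 2, halogen 1); for lowercase aromatic atoms, an aromatic c carries 1 H when it has two neighbours and 0 H with three, and aromatic n carries 0 H:
  atom 1: C, bond orders sum to 1 (valence 4) → 3 H
  atom 2: aromatic c, 3 neighbours → 0 H
  atom 3: aromatic c, 2 neighbours → 1 H
  atom 4: aromatic c, 2 neighbours → 1 H
  atom 5: aromatic c, 2 neighbours → 1 H
  atom 6: aromatic c, 2 neighbours → 1 H
  atom 7: aromatic c, 2 neighbours → 1 H
Totals → C:7, H:8.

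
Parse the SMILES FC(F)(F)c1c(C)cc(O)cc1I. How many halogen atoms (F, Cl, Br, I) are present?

4

Halogen atoms appear at heavy-atom positions 1, 3, 4, 13 (3×F, 1×I).
Other groups present: 1 hydroxyl.
Halogen count: 4.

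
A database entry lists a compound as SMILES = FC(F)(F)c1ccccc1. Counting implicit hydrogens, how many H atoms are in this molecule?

Walk through each heavy atom and fill implicit hydrogens from standard valence (C 4, N 3, O 2, S 2, halogen 1); for lowercase aromatic atoms, an aromatic c carries 1 H when it has two neighbours and 0 H with three, and aromatic n carries 0 H:
  atom 1: F (halogen, monovalent) → 0 H
  atom 2: C, bond orders sum to 4 (valence 4) → 0 H
  atom 3: F (halogen, monovalent) → 0 H
  atom 4: F (halogen, monovalent) → 0 H
  atom 5: aromatic c, 3 neighbours → 0 H
  atom 6: aromatic c, 2 neighbours → 1 H
  atom 7: aromatic c, 2 neighbours → 1 H
  atom 8: aromatic c, 2 neighbours → 1 H
  atom 9: aromatic c, 2 neighbours → 1 H
  atom 10: aromatic c, 2 neighbours → 1 H
Total hydrogens: 5.

5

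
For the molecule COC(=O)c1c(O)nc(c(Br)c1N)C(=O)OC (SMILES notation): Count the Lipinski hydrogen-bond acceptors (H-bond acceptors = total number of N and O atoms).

N atoms: 2; O atoms: 5.
Lipinski HBA = 2 + 5 = 7.

7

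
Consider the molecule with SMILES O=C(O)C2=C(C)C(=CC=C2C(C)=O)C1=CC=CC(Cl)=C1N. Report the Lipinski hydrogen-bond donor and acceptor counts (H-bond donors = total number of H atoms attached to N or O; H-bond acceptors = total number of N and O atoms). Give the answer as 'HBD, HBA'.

3, 4

Donors: find every N or O and count the H atoms it carries.
  atom 1 (O): bond orders sum to 2 → 0 H
  atom 3 (O): bond orders sum to 1 → 1 H
  atom 13 (O): bond orders sum to 2 → 0 H
  atom 21 (N): bond orders sum to 1 → 2 H
Lipinski HBD = 3.
Acceptors: N atoms = 1, O atoms = 3 → HBA = 4.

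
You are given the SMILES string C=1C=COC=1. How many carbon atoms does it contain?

Count every carbon token in the SMILES (each C, including those in ring-closure positions and inside branches).
Carbon count: 4.

4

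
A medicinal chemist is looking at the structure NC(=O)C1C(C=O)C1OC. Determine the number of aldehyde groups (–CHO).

The aldehyde motif appears at heavy-atom position 6 in the SMILES.
Other groups present: 1 amide, 1 ether.
Aldehyde count: 1.

1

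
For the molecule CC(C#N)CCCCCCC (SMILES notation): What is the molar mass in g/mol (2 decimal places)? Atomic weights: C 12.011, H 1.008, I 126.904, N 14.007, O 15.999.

First, the molecular formula is C10H19N (counting implicit H from valence).
  C: 10 × 12.011 = 120.110
  H: 19 × 1.008 = 19.152
  N: 1 × 14.007 = 14.007
Sum: 10×12.011 + 19×1.008 + 1×14.007 = 153.269 → 153.27 g/mol.

153.27 g/mol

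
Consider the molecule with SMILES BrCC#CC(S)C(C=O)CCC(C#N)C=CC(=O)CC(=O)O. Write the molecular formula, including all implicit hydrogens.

Walk through each heavy atom and fill implicit hydrogens from standard valence (C 4, N 3, O 2, S 2, halogen 1):
  atom 1: Br (halogen, monovalent) → 0 H
  atom 2: C, bond orders sum to 2 (valence 4) → 2 H
  atom 3: C, bond orders sum to 4 (valence 4) → 0 H
  atom 4: C, bond orders sum to 4 (valence 4) → 0 H
  atom 5: C, bond orders sum to 3 (valence 4) → 1 H
  atom 6: S, bond orders sum to 1 (valence 2) → 1 H
  atom 7: C, bond orders sum to 3 (valence 4) → 1 H
  atom 8: C, bond orders sum to 3 (valence 4) → 1 H
  atom 9: O, bond orders sum to 2 (valence 2) → 0 H
  atom 10: C, bond orders sum to 2 (valence 4) → 2 H
  atom 11: C, bond orders sum to 2 (valence 4) → 2 H
  atom 12: C, bond orders sum to 3 (valence 4) → 1 H
  atom 13: C, bond orders sum to 4 (valence 4) → 0 H
  atom 14: N, bond orders sum to 3 (valence 3) → 0 H
  atom 15: C, bond orders sum to 3 (valence 4) → 1 H
  atom 16: C, bond orders sum to 3 (valence 4) → 1 H
  atom 17: C, bond orders sum to 4 (valence 4) → 0 H
  atom 18: O, bond orders sum to 2 (valence 2) → 0 H
  atom 19: C, bond orders sum to 2 (valence 4) → 2 H
  atom 20: C, bond orders sum to 4 (valence 4) → 0 H
  atom 21: O, bond orders sum to 2 (valence 2) → 0 H
  atom 22: O, bond orders sum to 1 (valence 2) → 1 H
Totals → C:15, H:16, Br:1, N:1, O:4, S:1.
In Hill order: C15H16BrNO4S.

C15H16BrNO4S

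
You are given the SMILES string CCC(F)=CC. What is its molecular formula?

C5H9F

Walk through each heavy atom and fill implicit hydrogens from standard valence (C 4, N 3, O 2, S 2, halogen 1):
  atom 1: C, bond orders sum to 1 (valence 4) → 3 H
  atom 2: C, bond orders sum to 2 (valence 4) → 2 H
  atom 3: C, bond orders sum to 4 (valence 4) → 0 H
  atom 4: F (halogen, monovalent) → 0 H
  atom 5: C, bond orders sum to 3 (valence 4) → 1 H
  atom 6: C, bond orders sum to 1 (valence 4) → 3 H
Totals → C:5, H:9, F:1.
In Hill order: C5H9F.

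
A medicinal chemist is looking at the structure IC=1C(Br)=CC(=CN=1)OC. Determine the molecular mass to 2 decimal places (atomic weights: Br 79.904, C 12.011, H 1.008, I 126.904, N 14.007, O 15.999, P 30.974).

First, the molecular formula is C6H5BrINO (counting implicit H from valence).
  Br: 1 × 79.904 = 79.904
  C: 6 × 12.011 = 72.066
  H: 5 × 1.008 = 5.040
  I: 1 × 126.904 = 126.904
  N: 1 × 14.007 = 14.007
  O: 1 × 15.999 = 15.999
Sum: 1×79.904 + 6×12.011 + 5×1.008 + 1×126.904 + 1×14.007 + 1×15.999 = 313.920 → 313.92 g/mol.

313.92 g/mol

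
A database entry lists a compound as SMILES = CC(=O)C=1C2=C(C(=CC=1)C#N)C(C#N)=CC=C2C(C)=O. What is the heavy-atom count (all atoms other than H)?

20

Every atom symbol written in the SMILES (organic subset) is one heavy atom; implicit H are not written.
Heavy atoms by element → C:16, N:2, O:2.
Total: 20.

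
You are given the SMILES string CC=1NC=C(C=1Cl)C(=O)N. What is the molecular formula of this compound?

Walk through each heavy atom and fill implicit hydrogens from standard valence (C 4, N 3, O 2, S 2, halogen 1):
  atom 1: C, bond orders sum to 1 (valence 4) → 3 H
  atom 2: C, bond orders sum to 4 (valence 4) → 0 H
  atom 3: N, bond orders sum to 2 (valence 3) → 1 H
  atom 4: C, bond orders sum to 3 (valence 4) → 1 H
  atom 5: C, bond orders sum to 4 (valence 4) → 0 H
  atom 6: C, bond orders sum to 4 (valence 4) → 0 H
  atom 7: Cl (halogen, monovalent) → 0 H
  atom 8: C, bond orders sum to 4 (valence 4) → 0 H
  atom 9: O, bond orders sum to 2 (valence 2) → 0 H
  atom 10: N, bond orders sum to 1 (valence 3) → 2 H
Totals → C:6, H:7, Cl:1, N:2, O:1.

C6H7ClN2O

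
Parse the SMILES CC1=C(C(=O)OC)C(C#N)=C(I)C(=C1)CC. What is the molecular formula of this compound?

Walk through each heavy atom and fill implicit hydrogens from standard valence (C 4, N 3, O 2, S 2, halogen 1):
  atom 1: C, bond orders sum to 1 (valence 4) → 3 H
  atom 2: C, bond orders sum to 4 (valence 4) → 0 H
  atom 3: C, bond orders sum to 4 (valence 4) → 0 H
  atom 4: C, bond orders sum to 4 (valence 4) → 0 H
  atom 5: O, bond orders sum to 2 (valence 2) → 0 H
  atom 6: O, bond orders sum to 2 (valence 2) → 0 H
  atom 7: C, bond orders sum to 1 (valence 4) → 3 H
  atom 8: C, bond orders sum to 4 (valence 4) → 0 H
  atom 9: C, bond orders sum to 4 (valence 4) → 0 H
  atom 10: N, bond orders sum to 3 (valence 3) → 0 H
  atom 11: C, bond orders sum to 4 (valence 4) → 0 H
  atom 12: I (halogen, monovalent) → 0 H
  atom 13: C, bond orders sum to 4 (valence 4) → 0 H
  atom 14: C, bond orders sum to 3 (valence 4) → 1 H
  atom 15: C, bond orders sum to 2 (valence 4) → 2 H
  atom 16: C, bond orders sum to 1 (valence 4) → 3 H
Totals → C:12, H:12, I:1, N:1, O:2.

C12H12INO2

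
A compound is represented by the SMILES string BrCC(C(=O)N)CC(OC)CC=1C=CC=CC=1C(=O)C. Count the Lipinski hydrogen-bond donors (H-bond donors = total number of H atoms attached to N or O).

Donors: find every N or O and count the H atoms it carries.
  atom 5 (O): bond orders sum to 2 → 0 H
  atom 6 (N): bond orders sum to 1 → 2 H
  atom 9 (O): bond orders sum to 2 → 0 H
  atom 19 (O): bond orders sum to 2 → 0 H
Lipinski HBD = 2.

2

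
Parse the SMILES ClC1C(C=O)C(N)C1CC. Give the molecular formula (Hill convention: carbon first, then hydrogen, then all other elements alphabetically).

C7H12ClNO

Walk through each heavy atom and fill implicit hydrogens from standard valence (C 4, N 3, O 2, S 2, halogen 1):
  atom 1: Cl (halogen, monovalent) → 0 H
  atom 2: C, bond orders sum to 3 (valence 4) → 1 H
  atom 3: C, bond orders sum to 3 (valence 4) → 1 H
  atom 4: C, bond orders sum to 3 (valence 4) → 1 H
  atom 5: O, bond orders sum to 2 (valence 2) → 0 H
  atom 6: C, bond orders sum to 3 (valence 4) → 1 H
  atom 7: N, bond orders sum to 1 (valence 3) → 2 H
  atom 8: C, bond orders sum to 3 (valence 4) → 1 H
  atom 9: C, bond orders sum to 2 (valence 4) → 2 H
  atom 10: C, bond orders sum to 1 (valence 4) → 3 H
Totals → C:7, H:12, Cl:1, N:1, O:1.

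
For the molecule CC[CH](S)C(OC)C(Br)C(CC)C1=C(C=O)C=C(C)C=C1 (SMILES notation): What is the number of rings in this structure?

In SMILES, each pair of matching ring-closure digits denotes one ring-closing bond; the number of such bonds equals the number of independent rings.
Ring-closure bonds here: 1.

1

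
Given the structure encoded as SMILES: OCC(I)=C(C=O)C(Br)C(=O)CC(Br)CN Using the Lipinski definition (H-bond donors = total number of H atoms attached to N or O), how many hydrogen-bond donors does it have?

Donors: find every N or O and count the H atoms it carries.
  atom 1 (O): bond orders sum to 1 → 1 H
  atom 7 (O): bond orders sum to 2 → 0 H
  atom 11 (O): bond orders sum to 2 → 0 H
  atom 16 (N): bond orders sum to 1 → 2 H
Lipinski HBD = 3.

3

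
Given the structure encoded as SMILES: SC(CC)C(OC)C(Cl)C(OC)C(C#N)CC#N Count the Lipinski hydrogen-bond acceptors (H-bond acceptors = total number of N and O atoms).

4

N atoms: 2; O atoms: 2.
Lipinski HBA = 2 + 2 = 4.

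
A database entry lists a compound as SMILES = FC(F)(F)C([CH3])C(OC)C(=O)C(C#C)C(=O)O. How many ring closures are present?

In SMILES, each pair of matching ring-closure digits denotes one ring-closing bond; the number of such bonds equals the number of independent rings.
Ring-closure bonds here: 0.

0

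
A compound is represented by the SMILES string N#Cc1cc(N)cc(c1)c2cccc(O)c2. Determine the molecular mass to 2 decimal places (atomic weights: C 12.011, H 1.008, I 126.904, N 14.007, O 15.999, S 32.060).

210.24 g/mol

First, the molecular formula is C13H10N2O (counting implicit H from valence).
  C: 13 × 12.011 = 156.143
  H: 10 × 1.008 = 10.080
  N: 2 × 14.007 = 28.014
  O: 1 × 15.999 = 15.999
Sum: 13×12.011 + 10×1.008 + 2×14.007 + 1×15.999 = 210.236 → 210.24 g/mol.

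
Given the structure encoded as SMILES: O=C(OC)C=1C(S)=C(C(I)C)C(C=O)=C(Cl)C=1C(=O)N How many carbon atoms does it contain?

12

Count every carbon token in the SMILES (each C, including those in ring-closure positions and inside branches).
Carbon count: 12.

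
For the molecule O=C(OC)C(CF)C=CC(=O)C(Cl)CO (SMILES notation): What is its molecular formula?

Walk through each heavy atom and fill implicit hydrogens from standard valence (C 4, N 3, O 2, S 2, halogen 1):
  atom 1: O, bond orders sum to 2 (valence 2) → 0 H
  atom 2: C, bond orders sum to 4 (valence 4) → 0 H
  atom 3: O, bond orders sum to 2 (valence 2) → 0 H
  atom 4: C, bond orders sum to 1 (valence 4) → 3 H
  atom 5: C, bond orders sum to 3 (valence 4) → 1 H
  atom 6: C, bond orders sum to 2 (valence 4) → 2 H
  atom 7: F (halogen, monovalent) → 0 H
  atom 8: C, bond orders sum to 3 (valence 4) → 1 H
  atom 9: C, bond orders sum to 3 (valence 4) → 1 H
  atom 10: C, bond orders sum to 4 (valence 4) → 0 H
  atom 11: O, bond orders sum to 2 (valence 2) → 0 H
  atom 12: C, bond orders sum to 3 (valence 4) → 1 H
  atom 13: Cl (halogen, monovalent) → 0 H
  atom 14: C, bond orders sum to 2 (valence 4) → 2 H
  atom 15: O, bond orders sum to 1 (valence 2) → 1 H
Totals → C:9, H:12, Cl:1, F:1, O:4.

C9H12ClFO4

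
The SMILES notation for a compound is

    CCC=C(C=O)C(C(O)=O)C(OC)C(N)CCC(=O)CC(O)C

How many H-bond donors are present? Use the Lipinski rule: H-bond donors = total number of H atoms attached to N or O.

4

Donors: find every N or O and count the H atoms it carries.
  atom 6 (O): bond orders sum to 2 → 0 H
  atom 9 (O): bond orders sum to 1 → 1 H
  atom 10 (O): bond orders sum to 2 → 0 H
  atom 12 (O): bond orders sum to 2 → 0 H
  atom 15 (N): bond orders sum to 1 → 2 H
  atom 19 (O): bond orders sum to 2 → 0 H
  atom 22 (O): bond orders sum to 1 → 1 H
Lipinski HBD = 4.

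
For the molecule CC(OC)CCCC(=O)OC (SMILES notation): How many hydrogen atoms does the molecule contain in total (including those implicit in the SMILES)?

Walk through each heavy atom and fill implicit hydrogens from standard valence (C 4, N 3, O 2, S 2, halogen 1):
  atom 1: C, bond orders sum to 1 (valence 4) → 3 H
  atom 2: C, bond orders sum to 3 (valence 4) → 1 H
  atom 3: O, bond orders sum to 2 (valence 2) → 0 H
  atom 4: C, bond orders sum to 1 (valence 4) → 3 H
  atom 5: C, bond orders sum to 2 (valence 4) → 2 H
  atom 6: C, bond orders sum to 2 (valence 4) → 2 H
  atom 7: C, bond orders sum to 2 (valence 4) → 2 H
  atom 8: C, bond orders sum to 4 (valence 4) → 0 H
  atom 9: O, bond orders sum to 2 (valence 2) → 0 H
  atom 10: O, bond orders sum to 2 (valence 2) → 0 H
  atom 11: C, bond orders sum to 1 (valence 4) → 3 H
Total hydrogens: 16.

16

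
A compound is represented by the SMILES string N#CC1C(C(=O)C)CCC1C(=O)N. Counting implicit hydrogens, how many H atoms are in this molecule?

12

Walk through each heavy atom and fill implicit hydrogens from standard valence (C 4, N 3, O 2, S 2, halogen 1):
  atom 1: N, bond orders sum to 3 (valence 3) → 0 H
  atom 2: C, bond orders sum to 4 (valence 4) → 0 H
  atom 3: C, bond orders sum to 3 (valence 4) → 1 H
  atom 4: C, bond orders sum to 3 (valence 4) → 1 H
  atom 5: C, bond orders sum to 4 (valence 4) → 0 H
  atom 6: O, bond orders sum to 2 (valence 2) → 0 H
  atom 7: C, bond orders sum to 1 (valence 4) → 3 H
  atom 8: C, bond orders sum to 2 (valence 4) → 2 H
  atom 9: C, bond orders sum to 2 (valence 4) → 2 H
  atom 10: C, bond orders sum to 3 (valence 4) → 1 H
  atom 11: C, bond orders sum to 4 (valence 4) → 0 H
  atom 12: O, bond orders sum to 2 (valence 2) → 0 H
  atom 13: N, bond orders sum to 1 (valence 3) → 2 H
Total hydrogens: 12.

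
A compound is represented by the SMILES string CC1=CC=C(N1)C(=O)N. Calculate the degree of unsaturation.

4

Molecular formula: C6H8N2O.
DoU = (2C + 2 + N − H − X) / 2, where X is the halogen count and O/S are ignored.
    = (2·6 + 2 + 2 − 8 − 0) / 2 = 8 / 2 = 4.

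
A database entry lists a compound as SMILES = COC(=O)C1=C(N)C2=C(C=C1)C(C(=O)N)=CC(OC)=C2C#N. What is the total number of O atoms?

4

Scan the SMILES for O atoms (remember two-letter symbols like Cl and Br are single atoms).
Oxygen count: 4.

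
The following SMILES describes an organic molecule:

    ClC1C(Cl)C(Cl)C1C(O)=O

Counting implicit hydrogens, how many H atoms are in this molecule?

Walk through each heavy atom and fill implicit hydrogens from standard valence (C 4, N 3, O 2, S 2, halogen 1):
  atom 1: Cl (halogen, monovalent) → 0 H
  atom 2: C, bond orders sum to 3 (valence 4) → 1 H
  atom 3: C, bond orders sum to 3 (valence 4) → 1 H
  atom 4: Cl (halogen, monovalent) → 0 H
  atom 5: C, bond orders sum to 3 (valence 4) → 1 H
  atom 6: Cl (halogen, monovalent) → 0 H
  atom 7: C, bond orders sum to 3 (valence 4) → 1 H
  atom 8: C, bond orders sum to 4 (valence 4) → 0 H
  atom 9: O, bond orders sum to 1 (valence 2) → 1 H
  atom 10: O, bond orders sum to 2 (valence 2) → 0 H
Total hydrogens: 5.

5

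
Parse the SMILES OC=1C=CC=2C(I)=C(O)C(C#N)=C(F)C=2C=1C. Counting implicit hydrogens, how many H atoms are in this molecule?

7

Walk through each heavy atom and fill implicit hydrogens from standard valence (C 4, N 3, O 2, S 2, halogen 1):
  atom 1: O, bond orders sum to 1 (valence 2) → 1 H
  atom 2: C, bond orders sum to 4 (valence 4) → 0 H
  atom 3: C, bond orders sum to 3 (valence 4) → 1 H
  atom 4: C, bond orders sum to 3 (valence 4) → 1 H
  atom 5: C, bond orders sum to 4 (valence 4) → 0 H
  atom 6: C, bond orders sum to 4 (valence 4) → 0 H
  atom 7: I (halogen, monovalent) → 0 H
  atom 8: C, bond orders sum to 4 (valence 4) → 0 H
  atom 9: O, bond orders sum to 1 (valence 2) → 1 H
  atom 10: C, bond orders sum to 4 (valence 4) → 0 H
  atom 11: C, bond orders sum to 4 (valence 4) → 0 H
  atom 12: N, bond orders sum to 3 (valence 3) → 0 H
  atom 13: C, bond orders sum to 4 (valence 4) → 0 H
  atom 14: F (halogen, monovalent) → 0 H
  atom 15: C, bond orders sum to 4 (valence 4) → 0 H
  atom 16: C, bond orders sum to 4 (valence 4) → 0 H
  atom 17: C, bond orders sum to 1 (valence 4) → 3 H
Total hydrogens: 7.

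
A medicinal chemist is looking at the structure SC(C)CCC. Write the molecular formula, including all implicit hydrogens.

Walk through each heavy atom and fill implicit hydrogens from standard valence (C 4, N 3, O 2, S 2, halogen 1):
  atom 1: S, bond orders sum to 1 (valence 2) → 1 H
  atom 2: C, bond orders sum to 3 (valence 4) → 1 H
  atom 3: C, bond orders sum to 1 (valence 4) → 3 H
  atom 4: C, bond orders sum to 2 (valence 4) → 2 H
  atom 5: C, bond orders sum to 2 (valence 4) → 2 H
  atom 6: C, bond orders sum to 1 (valence 4) → 3 H
Totals → C:5, H:12, S:1.

C5H12S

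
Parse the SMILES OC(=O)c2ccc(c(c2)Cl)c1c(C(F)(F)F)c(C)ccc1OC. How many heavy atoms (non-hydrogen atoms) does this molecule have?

23

Every atom symbol written in the SMILES (organic subset) is one heavy atom; implicit H are not written.
Heavy atoms by element → C:16, Cl:1, F:3, O:3.
Total: 23.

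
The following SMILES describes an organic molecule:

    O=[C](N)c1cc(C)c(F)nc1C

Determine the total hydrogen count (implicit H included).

Walk through each heavy atom and fill implicit hydrogens from standard valence (C 4, N 3, O 2, S 2, halogen 1); for lowercase aromatic atoms, an aromatic c carries 1 H when it has two neighbours and 0 H with three, and aromatic n carries 0 H:
  atom 1: O, bond orders sum to 2 (valence 2) → 0 H
  atom 2: C with explicit H count 0
  atom 3: N, bond orders sum to 1 (valence 3) → 2 H
  atom 4: aromatic c, 3 neighbours → 0 H
  atom 5: aromatic c, 2 neighbours → 1 H
  atom 6: aromatic c, 3 neighbours → 0 H
  atom 7: C, bond orders sum to 1 (valence 4) → 3 H
  atom 8: aromatic c, 3 neighbours → 0 H
  atom 9: F (halogen, monovalent) → 0 H
  atom 10: aromatic n, 2 neighbours → 0 H
  atom 11: aromatic c, 3 neighbours → 0 H
  atom 12: C, bond orders sum to 1 (valence 4) → 3 H
Total hydrogens: 9.

9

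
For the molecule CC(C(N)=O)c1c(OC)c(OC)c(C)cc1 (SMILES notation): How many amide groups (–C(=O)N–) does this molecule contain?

1

The amide motif appears at heavy-atom position 3 in the SMILES.
Other groups present: 2 ether.
Amide count: 1.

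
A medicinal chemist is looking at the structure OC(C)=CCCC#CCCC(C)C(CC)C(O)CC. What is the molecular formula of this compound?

Walk through each heavy atom and fill implicit hydrogens from standard valence (C 4, N 3, O 2, S 2, halogen 1):
  atom 1: O, bond orders sum to 1 (valence 2) → 1 H
  atom 2: C, bond orders sum to 4 (valence 4) → 0 H
  atom 3: C, bond orders sum to 1 (valence 4) → 3 H
  atom 4: C, bond orders sum to 3 (valence 4) → 1 H
  atom 5: C, bond orders sum to 2 (valence 4) → 2 H
  atom 6: C, bond orders sum to 2 (valence 4) → 2 H
  atom 7: C, bond orders sum to 4 (valence 4) → 0 H
  atom 8: C, bond orders sum to 4 (valence 4) → 0 H
  atom 9: C, bond orders sum to 2 (valence 4) → 2 H
  atom 10: C, bond orders sum to 2 (valence 4) → 2 H
  atom 11: C, bond orders sum to 3 (valence 4) → 1 H
  atom 12: C, bond orders sum to 1 (valence 4) → 3 H
  atom 13: C, bond orders sum to 3 (valence 4) → 1 H
  atom 14: C, bond orders sum to 2 (valence 4) → 2 H
  atom 15: C, bond orders sum to 1 (valence 4) → 3 H
  atom 16: C, bond orders sum to 3 (valence 4) → 1 H
  atom 17: O, bond orders sum to 1 (valence 2) → 1 H
  atom 18: C, bond orders sum to 2 (valence 4) → 2 H
  atom 19: C, bond orders sum to 1 (valence 4) → 3 H
Totals → C:17, H:30, O:2.
In Hill order: C17H30O2.

C17H30O2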